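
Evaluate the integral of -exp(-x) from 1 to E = -exp(-1) + exp(-E)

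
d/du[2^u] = 2^u*log(2)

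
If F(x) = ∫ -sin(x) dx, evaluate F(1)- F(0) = -1 + cos(1)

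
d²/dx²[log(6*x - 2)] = -9/(9*x^2 - 6*x + 1)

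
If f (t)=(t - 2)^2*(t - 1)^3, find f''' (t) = 60*t^2 - 168*t + 114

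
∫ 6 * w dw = 3*w^2 + C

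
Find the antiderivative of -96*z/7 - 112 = -48*z^2/7 - 112*z + C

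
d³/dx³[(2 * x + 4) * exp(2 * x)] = 16*x*exp(2*x) + 56*exp(2*x)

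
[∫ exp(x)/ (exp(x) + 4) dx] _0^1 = -log(5/2) + log(E/2 + 2)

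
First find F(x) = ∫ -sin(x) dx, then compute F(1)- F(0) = -1 + cos(1)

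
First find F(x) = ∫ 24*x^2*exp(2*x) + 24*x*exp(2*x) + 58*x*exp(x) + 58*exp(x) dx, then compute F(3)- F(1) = -(7 + 6*E)^2/3 - 30*E + 90*exp(3) + (7 + 18*exp(3))^2/3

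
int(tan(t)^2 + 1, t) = tan(t) + C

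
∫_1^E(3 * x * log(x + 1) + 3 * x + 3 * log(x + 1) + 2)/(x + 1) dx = -5*log(2) + (2 + 3*E)*log(1 + E)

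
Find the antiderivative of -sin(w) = cos(w) + C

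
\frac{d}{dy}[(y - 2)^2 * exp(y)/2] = y^2*exp(y)/2 - y*exp(y)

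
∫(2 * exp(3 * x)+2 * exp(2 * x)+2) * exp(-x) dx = 2*(exp(x) + 2)*sinh(x) + C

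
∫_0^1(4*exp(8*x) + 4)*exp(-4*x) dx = -exp(-4) + exp(4)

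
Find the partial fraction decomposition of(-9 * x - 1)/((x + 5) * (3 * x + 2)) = 15/(13*(3*x + 2)) - 44/(13*(x + 5))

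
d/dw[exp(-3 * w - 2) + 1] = -3*exp(-3*w - 2)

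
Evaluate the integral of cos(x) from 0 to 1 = sin(1)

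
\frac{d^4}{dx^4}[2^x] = 2^x*log(2)^4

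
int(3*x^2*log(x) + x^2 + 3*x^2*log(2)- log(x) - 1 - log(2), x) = x*(x^2 - 1)*log(2*x) + C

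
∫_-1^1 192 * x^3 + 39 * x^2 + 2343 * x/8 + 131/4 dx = 183/2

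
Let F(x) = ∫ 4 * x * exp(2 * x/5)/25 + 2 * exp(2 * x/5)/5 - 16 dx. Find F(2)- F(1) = -16 - 2*exp(2/5)/5 + 4*exp(4/5)/5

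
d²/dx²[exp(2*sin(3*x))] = 18*(-sin(3*x) + cos(6*x) + 1)*exp(2*sin(3*x))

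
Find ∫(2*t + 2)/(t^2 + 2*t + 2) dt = log(2*t^2 + 4*t + 4) + C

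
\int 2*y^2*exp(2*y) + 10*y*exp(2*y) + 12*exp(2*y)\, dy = (y + 2)^2*exp(2*y) + C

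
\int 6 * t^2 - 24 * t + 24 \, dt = 2*t^3 - 12*t^2 + 24*t + C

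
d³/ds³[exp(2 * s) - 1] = 8*exp(2*s)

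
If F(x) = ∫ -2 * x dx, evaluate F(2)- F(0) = -4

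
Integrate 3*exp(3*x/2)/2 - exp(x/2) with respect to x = (exp(x) - 2)*exp(x/2) + C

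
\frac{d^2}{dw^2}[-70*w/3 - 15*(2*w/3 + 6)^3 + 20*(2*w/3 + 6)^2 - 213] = -80*w/3 - 2000/9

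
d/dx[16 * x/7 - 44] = 16/7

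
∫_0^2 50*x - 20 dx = 60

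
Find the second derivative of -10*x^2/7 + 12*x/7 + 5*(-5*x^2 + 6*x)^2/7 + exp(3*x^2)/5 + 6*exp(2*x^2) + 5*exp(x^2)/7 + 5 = 36*x^2*exp(3*x^2)/5 + 96*x^2*exp(2*x^2) + 20*x^2*exp(x^2)/7 + 1500*x^2/7 - 1800*x/7 + 6*exp(3*x^2)/5 + 24*exp(2*x^2) + 10*exp(x^2)/7 + 340/7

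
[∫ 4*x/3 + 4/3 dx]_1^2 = 10/3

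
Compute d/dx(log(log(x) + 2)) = 1/(x*log(x) + 2*x)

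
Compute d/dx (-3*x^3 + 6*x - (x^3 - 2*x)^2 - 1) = -6*x^5 + 16*x^3 - 9*x^2 - 8*x + 6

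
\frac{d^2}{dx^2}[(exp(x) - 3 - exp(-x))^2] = (4*exp(4*x) - 6*exp(3*x) + 6*exp(x) + 4)*exp(-2*x)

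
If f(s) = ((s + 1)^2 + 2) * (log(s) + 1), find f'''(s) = (2*s^2 - 2*s + 6)/s^3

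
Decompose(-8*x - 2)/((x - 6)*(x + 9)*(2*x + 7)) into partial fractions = -104/(209*(2*x + 7)) + 14/(33*(x + 9)) - 10/(57*(x - 6))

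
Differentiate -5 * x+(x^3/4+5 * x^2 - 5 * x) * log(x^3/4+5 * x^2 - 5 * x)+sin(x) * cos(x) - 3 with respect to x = 3*x^2*log(x*(x^2/4 + 5*x - 5))/4 + 3*x^2/4 + 10*x*log(x*(x^2/4 + 5*x - 5)) + 10*x - 5*log(x*(x^2/4 + 5*x - 5)) + cos(2*x) - 10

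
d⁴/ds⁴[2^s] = 2^s*log(2)^4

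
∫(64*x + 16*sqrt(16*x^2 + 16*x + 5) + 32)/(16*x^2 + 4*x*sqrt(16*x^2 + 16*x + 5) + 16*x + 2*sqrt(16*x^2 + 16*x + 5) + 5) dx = 4*log(4*x + sqrt(4*(2*x + 1)^2 + 1) + 2) + C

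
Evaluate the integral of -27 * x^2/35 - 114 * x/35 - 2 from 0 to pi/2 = (-5*pi/2 - 3*pi^2/4)*(3*pi/14 + 2)/5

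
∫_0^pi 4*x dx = 2*pi^2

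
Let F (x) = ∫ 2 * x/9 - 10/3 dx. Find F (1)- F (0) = -29/9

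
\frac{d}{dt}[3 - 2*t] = -2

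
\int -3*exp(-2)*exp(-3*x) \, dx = exp(-3*x - 2) + C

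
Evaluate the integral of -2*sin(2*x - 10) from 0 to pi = 0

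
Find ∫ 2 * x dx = x^2 + C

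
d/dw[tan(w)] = cos(w)^(-2)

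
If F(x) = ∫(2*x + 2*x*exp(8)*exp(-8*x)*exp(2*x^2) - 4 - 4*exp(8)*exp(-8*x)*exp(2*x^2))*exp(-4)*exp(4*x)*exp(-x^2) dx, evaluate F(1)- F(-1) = -exp(9) - exp(-1) + exp(-9) + E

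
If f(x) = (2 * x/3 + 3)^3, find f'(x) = 8*x^2/9 + 8*x + 18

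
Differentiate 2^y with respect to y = 2^y*log(2)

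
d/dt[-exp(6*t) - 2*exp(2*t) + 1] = -6*exp(6*t) - 4*exp(2*t)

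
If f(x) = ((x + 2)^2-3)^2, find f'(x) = 4*x^3 + 24*x^2 + 36*x + 8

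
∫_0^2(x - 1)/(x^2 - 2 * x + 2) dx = 0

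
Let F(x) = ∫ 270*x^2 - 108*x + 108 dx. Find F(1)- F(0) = 144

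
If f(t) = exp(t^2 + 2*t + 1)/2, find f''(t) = 2*t^2*exp(t^2 + 2*t + 1) + 4*t*exp(t^2 + 2*t + 1) + 3*exp(t^2 + 2*t + 1)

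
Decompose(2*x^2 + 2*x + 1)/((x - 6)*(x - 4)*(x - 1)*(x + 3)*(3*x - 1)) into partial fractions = -9/(220*(3*x - 1)) + 13/(2520*(x + 3)) + 1/(24*(x - 1)) - 41/(462*(x - 4)) + 1/(18*(x - 6))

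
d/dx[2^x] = 2^x*log(2)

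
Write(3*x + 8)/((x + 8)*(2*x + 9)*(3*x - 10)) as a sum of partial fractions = 81/(799*(3*x - 10)) + 22/(329*(2*x + 9)) - 8/(119*(x + 8))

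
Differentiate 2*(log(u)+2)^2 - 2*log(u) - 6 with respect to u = (4*log(u) + 6)/u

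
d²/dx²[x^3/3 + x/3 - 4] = 2*x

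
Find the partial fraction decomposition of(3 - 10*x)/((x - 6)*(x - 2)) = 17/(4*(x - 2)) - 57/(4*(x - 6))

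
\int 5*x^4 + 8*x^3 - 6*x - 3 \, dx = x^5 + 2*x^4 - 3*x^2 - 3*x + C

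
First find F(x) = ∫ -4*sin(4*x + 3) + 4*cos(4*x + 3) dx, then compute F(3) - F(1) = cos(15) - cos(7) - sin(7) + sin(15)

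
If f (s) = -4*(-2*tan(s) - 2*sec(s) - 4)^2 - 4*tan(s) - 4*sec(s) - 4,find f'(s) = -4*(8*sin(s)^2/cos(s) + 17*sin(s) + 16*sin(s)/cos(s) + 17 + 8/cos(s))/cos(s)^2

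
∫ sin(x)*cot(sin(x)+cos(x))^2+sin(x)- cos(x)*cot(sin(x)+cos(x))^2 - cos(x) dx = cot(sin(x) + cos(x)) + C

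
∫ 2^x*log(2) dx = 2^x + C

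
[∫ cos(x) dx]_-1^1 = 2*sin(1)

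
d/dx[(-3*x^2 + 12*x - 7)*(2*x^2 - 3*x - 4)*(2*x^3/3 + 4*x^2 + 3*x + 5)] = -28*x^6 - 12*x^5 + 1330*x^4/3 - 404*x^3 - 115*x^2 - 318*x - 51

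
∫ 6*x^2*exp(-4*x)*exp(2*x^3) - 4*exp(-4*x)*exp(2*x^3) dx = exp(2*x*(x^2 - 2)) + C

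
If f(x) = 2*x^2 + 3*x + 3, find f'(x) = 4*x + 3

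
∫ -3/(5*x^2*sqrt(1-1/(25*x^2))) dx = 3*acsc(5*x) + C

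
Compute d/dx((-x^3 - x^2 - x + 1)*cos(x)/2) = x^3*sin(x)/2 + x^2*sin(x)/2 - 3*x^2*cos(x)/2 + x*sin(x)/2 - x*cos(x) - sin(x)/2 - cos(x)/2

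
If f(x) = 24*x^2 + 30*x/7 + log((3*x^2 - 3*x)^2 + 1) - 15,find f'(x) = (3024*x^5 - 5778*x^4 + 2736*x^3 - 108*x^2 + 462*x + 30)/(63*x^4 - 126*x^3 + 63*x^2 + 7)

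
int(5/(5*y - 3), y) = log(10*y - 6) + C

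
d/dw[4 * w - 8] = 4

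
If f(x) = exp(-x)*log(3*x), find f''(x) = (x^2*log(x) + x^2*log(3) - 2*x - 1)*exp(-x)/x^2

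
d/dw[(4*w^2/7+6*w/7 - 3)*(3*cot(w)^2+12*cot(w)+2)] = -24*w^2*cot(w)^3/7 - 48*w^2*cot(w)^2/7 - 24*w^2*cot(w)/7 - 48*w^2/7 - 36*w*cot(w)^3/7 - 48*w*cot(w)^2/7 + 60*w*cot(w)/7 - 8*w + 18*cot(w)^3 + 270*cot(w)^2/7 + 198*cot(w)/7 + 264/7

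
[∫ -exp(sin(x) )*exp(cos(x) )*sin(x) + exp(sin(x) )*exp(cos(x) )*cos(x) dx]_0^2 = -E + exp(cos(2) + sin(2))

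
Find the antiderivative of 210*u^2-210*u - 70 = 70*u^3 - 105*u^2 - 70*u + C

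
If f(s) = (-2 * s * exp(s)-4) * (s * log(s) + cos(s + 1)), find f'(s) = -2*s^2*exp(s)*log(s) - 4*s*exp(s)*log(s) - 2*sqrt(2)*s*exp(s)*cos(s + pi/4 + 1) - 2*s*exp(s) - 2*exp(s)*cos(s + 1) - 4*log(s) + 4*sin(s + 1) - 4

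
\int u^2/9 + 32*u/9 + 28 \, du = u^3/27 + 16*u^2/9 + 28*u + C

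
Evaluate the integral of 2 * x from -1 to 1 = 0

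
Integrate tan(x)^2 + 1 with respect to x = tan(x) + C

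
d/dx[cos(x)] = -sin(x)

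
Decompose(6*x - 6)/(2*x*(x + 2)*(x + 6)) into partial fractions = -7/(8*(x + 6)) + 9/(8*(x + 2)) - 1/(4*x)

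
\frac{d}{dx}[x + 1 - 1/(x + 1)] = (x^2 + 2*x + 2)/(x^2 + 2*x + 1)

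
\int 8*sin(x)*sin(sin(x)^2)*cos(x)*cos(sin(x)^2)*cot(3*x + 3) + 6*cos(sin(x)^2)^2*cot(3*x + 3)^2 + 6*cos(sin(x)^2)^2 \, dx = -2*cos(sin(x)^2)^2*cot(3*x + 3) + C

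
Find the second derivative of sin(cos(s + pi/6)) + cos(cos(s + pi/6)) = -sin(s + pi/6)^2*sin(cos(s + pi/6)) - sin(s + pi/6)^2*cos(cos(s + pi/6)) + sin(cos(s + pi/6))*cos(s + pi/6) - cos(s + pi/6)*cos(cos(s + pi/6))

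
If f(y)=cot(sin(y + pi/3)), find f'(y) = -cos(y + pi/3)/sin(sin(y + pi/3))^2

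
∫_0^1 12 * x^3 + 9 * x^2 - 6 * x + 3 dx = 6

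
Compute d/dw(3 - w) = -1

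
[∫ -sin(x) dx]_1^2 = -cos(1) + cos(2)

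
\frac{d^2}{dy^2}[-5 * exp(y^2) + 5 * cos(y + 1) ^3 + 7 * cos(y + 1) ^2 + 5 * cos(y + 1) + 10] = -20*y^2*exp(y^2) - 10*exp(y^2) - 35*cos(y + 1)/4 - 14*cos(2*y + 2) - 45*cos(3*y + 3)/4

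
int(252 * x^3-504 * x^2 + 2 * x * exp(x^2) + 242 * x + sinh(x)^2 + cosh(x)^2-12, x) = 63*x^4 - 168*x^3 + 121*x^2 - 12*x + exp(x^2) + sinh(2*x)/2 + C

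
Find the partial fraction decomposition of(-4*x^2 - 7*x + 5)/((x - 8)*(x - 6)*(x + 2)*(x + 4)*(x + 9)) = -256/(8925*(x + 9)) + 31/(1200*(x + 4)) + 3/(1120*(x + 2)) + 181/(2400*(x - 6)) - 307/(4080*(x - 8))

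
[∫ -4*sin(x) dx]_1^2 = -4*cos(1) + 4*cos(2)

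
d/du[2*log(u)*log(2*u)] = (4*log(u) + 2*log(2))/u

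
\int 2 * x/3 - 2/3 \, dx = x^2/3 - 2*x/3 + C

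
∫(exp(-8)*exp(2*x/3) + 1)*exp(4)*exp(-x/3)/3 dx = 2*sinh(x/3 - 4) + C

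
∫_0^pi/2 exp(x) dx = -1 + exp(pi/2)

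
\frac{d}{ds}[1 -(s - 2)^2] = 4 - 2*s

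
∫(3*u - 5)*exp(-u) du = (2 - 3*u)*exp(-u) + C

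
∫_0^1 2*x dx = 1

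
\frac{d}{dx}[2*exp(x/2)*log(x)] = (x*exp(x/2)*log(x) + 2*exp(x/2))/x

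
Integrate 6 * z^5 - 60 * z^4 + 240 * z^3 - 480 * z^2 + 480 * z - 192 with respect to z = z^6 - 12*z^5 + 60*z^4 - 160*z^3 + 240*z^2 - 192*z + C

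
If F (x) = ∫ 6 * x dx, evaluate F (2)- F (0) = 12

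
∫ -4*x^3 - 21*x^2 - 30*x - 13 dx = -x^4 - 7*x^3 - 15*x^2 - 13*x + C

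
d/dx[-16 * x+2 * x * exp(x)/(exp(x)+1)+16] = (2*x*exp(x) - 14*exp(2*x) - 30*exp(x) - 16)/(exp(2*x) + 2*exp(x) + 1)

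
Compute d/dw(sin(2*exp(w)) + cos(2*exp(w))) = 2*sqrt(2)*exp(w)*cos(2*exp(w) + pi/4)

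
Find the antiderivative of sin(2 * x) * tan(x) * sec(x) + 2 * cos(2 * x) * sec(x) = 2*sin(x) + C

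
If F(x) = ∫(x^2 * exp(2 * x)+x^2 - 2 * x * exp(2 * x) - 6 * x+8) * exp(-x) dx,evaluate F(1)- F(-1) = -10*exp(-1) + 10*E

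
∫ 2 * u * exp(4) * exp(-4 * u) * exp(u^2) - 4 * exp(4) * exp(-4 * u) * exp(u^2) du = exp((u - 2)^2) + C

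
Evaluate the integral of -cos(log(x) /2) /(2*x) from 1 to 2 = -sin(log(2)/2)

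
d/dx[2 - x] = -1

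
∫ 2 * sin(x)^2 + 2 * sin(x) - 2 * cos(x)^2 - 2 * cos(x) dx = -sin(2*x) - 2*sqrt(2)*sin(x + pi/4) + C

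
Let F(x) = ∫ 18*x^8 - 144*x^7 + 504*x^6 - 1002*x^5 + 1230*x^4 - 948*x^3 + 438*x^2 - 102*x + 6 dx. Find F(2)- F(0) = 0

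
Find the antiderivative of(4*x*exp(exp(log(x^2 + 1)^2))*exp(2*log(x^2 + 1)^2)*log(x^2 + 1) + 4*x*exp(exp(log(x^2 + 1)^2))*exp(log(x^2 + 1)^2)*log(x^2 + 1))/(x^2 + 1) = exp(exp(log(x^2 + 1)^2) + log(x^2 + 1)^2) + C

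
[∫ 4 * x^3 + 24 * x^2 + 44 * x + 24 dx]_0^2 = 216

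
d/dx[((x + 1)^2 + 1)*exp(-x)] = -x^2*exp(-x)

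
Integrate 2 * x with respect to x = x^2 + C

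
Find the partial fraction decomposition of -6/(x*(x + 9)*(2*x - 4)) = -1/(33*(x + 9)) - 3/(22*(x - 2)) + 1/(6*x)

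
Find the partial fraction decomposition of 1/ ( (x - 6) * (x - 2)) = -1/(4*(x - 2)) + 1/(4*(x - 6))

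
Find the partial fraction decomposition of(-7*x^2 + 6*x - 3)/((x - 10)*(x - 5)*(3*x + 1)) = -13/(124*(3*x + 1)) + 37/(20*(x - 5)) - 643/(155*(x - 10))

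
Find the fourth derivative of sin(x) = sin(x)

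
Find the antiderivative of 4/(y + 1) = 4*log(y + 1) + C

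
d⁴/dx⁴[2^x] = 2^x*log(2)^4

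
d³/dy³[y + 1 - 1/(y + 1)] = 6/(y^4 + 4*y^3 + 6*y^2 + 4*y + 1)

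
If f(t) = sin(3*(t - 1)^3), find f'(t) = 9*(t - 1)^2*cos(3*t^3 - 9*t^2 + 9*t - 3)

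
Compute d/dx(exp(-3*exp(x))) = -3*exp(x - 3*exp(x))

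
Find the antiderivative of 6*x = 3*x^2 + C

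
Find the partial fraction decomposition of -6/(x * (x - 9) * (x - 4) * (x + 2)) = 1/(22*(x + 2)) + 1/(20*(x - 4)) - 2/(165*(x - 9)) - 1/(12*x)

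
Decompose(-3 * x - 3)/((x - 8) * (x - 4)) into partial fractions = 15/(4*(x - 4)) - 27/(4*(x - 8))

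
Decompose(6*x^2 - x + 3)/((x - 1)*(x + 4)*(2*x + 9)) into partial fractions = 516/(11*(2*x + 9)) - 103/(5*(x + 4)) + 8/(55*(x - 1))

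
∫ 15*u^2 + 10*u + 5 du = 5*u^3 + 5*u^2 + 5*u + C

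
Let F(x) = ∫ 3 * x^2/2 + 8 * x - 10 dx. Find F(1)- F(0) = -11/2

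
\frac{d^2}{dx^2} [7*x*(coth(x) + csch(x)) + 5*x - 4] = (7*x*cosh(x)^2 + 14*x*cosh(x) + 7*x - 14*sinh(x) - 7*sinh(2*x))/sinh(x)^3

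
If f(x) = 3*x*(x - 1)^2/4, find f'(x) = 9*x^2/4 - 3*x + 3/4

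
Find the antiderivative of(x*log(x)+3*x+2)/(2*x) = (x + 2)*(log(x) + 2)/2 + C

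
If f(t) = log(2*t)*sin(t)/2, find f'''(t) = (-t^3*log(t)*cos(t) - t^3*log(2)*cos(t) - 3*t^2*sin(t) - 3*t*cos(t) + 2*sin(t))/(2*t^3)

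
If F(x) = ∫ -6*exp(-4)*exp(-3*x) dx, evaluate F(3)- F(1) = -2*exp(-7) + 2*exp(-13)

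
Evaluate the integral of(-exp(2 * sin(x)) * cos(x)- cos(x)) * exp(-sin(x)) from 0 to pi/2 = -E + exp(-1)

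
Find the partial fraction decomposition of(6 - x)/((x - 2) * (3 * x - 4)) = -7/(3*x - 4) + 2/(x - 2)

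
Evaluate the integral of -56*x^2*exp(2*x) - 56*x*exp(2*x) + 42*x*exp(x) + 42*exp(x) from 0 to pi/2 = -7*pi^2*exp(pi) + 21*pi*exp(pi/2)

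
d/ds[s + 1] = 1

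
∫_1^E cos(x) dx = -sin(1) + sin(E)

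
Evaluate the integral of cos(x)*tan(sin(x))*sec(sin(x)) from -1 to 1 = 0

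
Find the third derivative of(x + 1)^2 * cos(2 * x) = 8*x^2*sin(2*x) + 16*x*sin(2*x) - 24*x*cos(2*x) - 4*sin(2*x) - 24*cos(2*x)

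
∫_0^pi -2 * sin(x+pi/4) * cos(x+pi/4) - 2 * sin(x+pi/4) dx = -2*sqrt(2)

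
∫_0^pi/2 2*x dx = pi^2/4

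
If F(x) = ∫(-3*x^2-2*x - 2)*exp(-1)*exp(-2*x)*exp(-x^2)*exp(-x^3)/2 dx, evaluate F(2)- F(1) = -exp(-5)/2 + exp(-17)/2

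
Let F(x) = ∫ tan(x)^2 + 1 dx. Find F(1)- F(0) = tan(1)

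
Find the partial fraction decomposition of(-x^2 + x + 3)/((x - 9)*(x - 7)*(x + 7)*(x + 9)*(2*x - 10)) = -29/(5376*(x + 9)) + 53/(10752*(x + 7)) - 17/(2688*(x - 5)) + 39/(1792*(x - 7)) - 23/(1536*(x - 9))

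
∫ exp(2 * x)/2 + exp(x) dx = (exp(x) + 2)^2/4 + C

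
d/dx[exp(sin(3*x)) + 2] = 3*exp(sin(3*x))*cos(3*x)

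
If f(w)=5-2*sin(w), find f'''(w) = 2*cos(w)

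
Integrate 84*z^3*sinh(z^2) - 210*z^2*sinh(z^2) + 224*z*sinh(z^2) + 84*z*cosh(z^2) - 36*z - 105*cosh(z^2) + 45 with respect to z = (7*cosh(z^2) - 3)*(6*z^2 - 15*z + 16) + C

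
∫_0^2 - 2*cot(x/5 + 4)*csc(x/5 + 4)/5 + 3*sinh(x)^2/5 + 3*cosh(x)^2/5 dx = 2*csc(22/5) - 2*csc(4) + 3*sinh(4)/10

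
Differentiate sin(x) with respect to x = cos(x)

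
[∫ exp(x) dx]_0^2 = -1 + exp(2)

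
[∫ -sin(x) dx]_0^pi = -2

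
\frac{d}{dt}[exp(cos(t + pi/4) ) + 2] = -exp(cos(t + pi/4))*sin(t + pi/4)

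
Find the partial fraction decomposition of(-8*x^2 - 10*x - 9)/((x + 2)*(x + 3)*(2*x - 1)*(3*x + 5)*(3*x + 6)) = 393/(52*(3*x + 5)) - 256/(6825*(2*x - 1)) - 17/(28*(x + 3)) - 142/(75*(x + 2)) - 7/(5*(x + 2)^2)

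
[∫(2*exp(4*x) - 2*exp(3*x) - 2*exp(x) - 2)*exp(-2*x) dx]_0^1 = -1 + (-1 - exp(-1) + E)^2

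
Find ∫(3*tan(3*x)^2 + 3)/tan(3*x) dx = log(tan(3*x)) + C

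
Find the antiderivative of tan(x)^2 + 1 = tan(x) + C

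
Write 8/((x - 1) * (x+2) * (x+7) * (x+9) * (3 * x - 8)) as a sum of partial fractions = 324/(35525*(3*x - 8)) + 2/(1225*(x + 9)) - 1/(290*(x + 7)) + 4/(735*(x + 2)) - 1/(150*(x - 1))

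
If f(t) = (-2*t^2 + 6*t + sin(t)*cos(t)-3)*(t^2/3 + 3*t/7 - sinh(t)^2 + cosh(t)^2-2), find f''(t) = -2*t^2*sin(2*t)/3 - 8*t^2 - 6*t*sin(2*t)/7 + 4*t*cos(2*t)/3 + 48*t/7 + 7*sin(2*t)/3 + 6*cos(2*t)/7 + 50/7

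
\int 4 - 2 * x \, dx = -x^2 + 4*x + C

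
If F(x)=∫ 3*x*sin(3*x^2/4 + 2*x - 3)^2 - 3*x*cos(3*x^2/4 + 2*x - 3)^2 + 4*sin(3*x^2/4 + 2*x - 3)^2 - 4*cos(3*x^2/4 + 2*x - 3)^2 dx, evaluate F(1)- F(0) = -sin(6) + sin(1/2)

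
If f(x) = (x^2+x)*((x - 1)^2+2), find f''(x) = 12*x^2 - 6*x + 2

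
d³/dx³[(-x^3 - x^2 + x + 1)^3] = -504*x^6 - 1008*x^5 + 960*x^3 + 360*x^2 - 144*x - 48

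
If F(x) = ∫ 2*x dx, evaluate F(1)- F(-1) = 0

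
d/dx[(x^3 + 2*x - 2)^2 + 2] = 6*x^5 + 16*x^3 - 12*x^2 + 8*x - 8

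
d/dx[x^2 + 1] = 2*x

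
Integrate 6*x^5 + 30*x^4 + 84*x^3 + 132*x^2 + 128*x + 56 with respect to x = x^6 + 6*x^5 + 21*x^4 + 44*x^3 + 64*x^2 + 56*x + C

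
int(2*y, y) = y^2 + C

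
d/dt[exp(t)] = exp(t)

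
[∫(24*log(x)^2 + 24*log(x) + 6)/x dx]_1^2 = -1 + (1 + 2*log(2))^3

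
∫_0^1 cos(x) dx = sin(1)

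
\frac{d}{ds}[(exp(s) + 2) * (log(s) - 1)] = (s*exp(s)*log(s) - s*exp(s) + exp(s) + 2)/s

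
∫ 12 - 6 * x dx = -3*x^2 + 12*x + C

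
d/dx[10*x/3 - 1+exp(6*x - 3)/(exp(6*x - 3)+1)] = (38*exp(6*x - 3) + 10*exp(12*x - 6) + 10)/(3*exp(-6)*exp(12*x) + 6*exp(-3)*exp(6*x) + 3)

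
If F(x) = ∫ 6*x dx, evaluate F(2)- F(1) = 9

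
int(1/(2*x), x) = log(x)/2 + C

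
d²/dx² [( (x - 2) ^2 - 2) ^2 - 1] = 12*x^2 - 48*x + 40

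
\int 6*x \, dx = 3*x^2 + C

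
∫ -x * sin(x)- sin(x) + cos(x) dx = (x + 1)*cos(x) + C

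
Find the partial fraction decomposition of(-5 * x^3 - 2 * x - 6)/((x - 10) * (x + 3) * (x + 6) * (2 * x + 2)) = -181/(80*(x + 6)) + 45/(52*(x + 3)) - 1/(220*(x + 1)) - 2513/(2288*(x - 10))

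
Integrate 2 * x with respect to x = x^2 + C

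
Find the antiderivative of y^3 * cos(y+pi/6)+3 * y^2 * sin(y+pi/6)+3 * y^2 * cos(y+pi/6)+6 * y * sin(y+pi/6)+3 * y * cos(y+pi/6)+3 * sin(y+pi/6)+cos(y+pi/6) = (y + 1)^3*sin(y + pi/6) + C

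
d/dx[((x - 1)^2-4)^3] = 6*x^5 - 30*x^4 + 12*x^3 + 84*x^2 - 18*x - 54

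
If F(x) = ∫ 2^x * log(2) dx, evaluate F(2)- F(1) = 2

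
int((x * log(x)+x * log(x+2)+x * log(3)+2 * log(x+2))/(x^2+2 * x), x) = log(3*x)*log(x + 2) + C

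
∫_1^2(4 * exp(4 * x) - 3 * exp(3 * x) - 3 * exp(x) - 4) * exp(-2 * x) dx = -3*exp(2) - 2*(E - exp(-1))^2 - 3*exp(-1) + 3*exp(-2) + 3*E + 2*(-exp(-2) + exp(2))^2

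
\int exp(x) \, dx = exp(x) + C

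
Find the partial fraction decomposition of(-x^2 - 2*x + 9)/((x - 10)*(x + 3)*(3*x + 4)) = -89/(170*(3*x + 4)) + 6/(65*(x + 3)) - 111/(442*(x - 10))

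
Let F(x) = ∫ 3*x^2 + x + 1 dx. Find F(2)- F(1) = 19/2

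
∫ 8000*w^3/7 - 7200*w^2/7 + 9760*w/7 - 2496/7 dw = 2000*w^4/7 - 2400*w^3/7 + 4880*w^2/7 - 2496*w/7 + C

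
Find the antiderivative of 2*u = u^2 + C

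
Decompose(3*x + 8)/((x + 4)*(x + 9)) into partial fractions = 19/(5*(x + 9)) - 4/(5*(x + 4))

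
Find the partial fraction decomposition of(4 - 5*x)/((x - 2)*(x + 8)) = -22/(5*(x + 8)) - 3/(5*(x - 2))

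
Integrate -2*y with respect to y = -y^2 + C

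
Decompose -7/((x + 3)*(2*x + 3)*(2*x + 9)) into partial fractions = -7/(9*(2*x + 9)) - 7/(9*(2*x + 3)) + 7/(9*(x + 3))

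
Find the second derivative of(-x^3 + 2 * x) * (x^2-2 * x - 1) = -20*x^3 + 24*x^2 + 18*x - 8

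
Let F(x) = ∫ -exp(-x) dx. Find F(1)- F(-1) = -E + exp(-1)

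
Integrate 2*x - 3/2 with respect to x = x^2 - 3*x/2 + C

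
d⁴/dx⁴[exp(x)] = exp(x)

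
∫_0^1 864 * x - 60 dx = 372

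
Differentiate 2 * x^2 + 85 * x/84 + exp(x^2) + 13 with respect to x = 2*x*exp(x^2) + 4*x + 85/84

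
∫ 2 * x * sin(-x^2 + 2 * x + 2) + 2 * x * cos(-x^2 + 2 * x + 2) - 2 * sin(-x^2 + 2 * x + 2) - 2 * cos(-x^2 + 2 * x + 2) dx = -sin(-x^2 + 2*x + 2) + cos(-x^2 + 2*x + 2) + C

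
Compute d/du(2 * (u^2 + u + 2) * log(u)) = (4*u^2*log(u) + 2*u^2 + 2*u*log(u) + 2*u + 4)/u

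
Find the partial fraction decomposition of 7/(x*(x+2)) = -7/(2*(x + 2)) + 7/(2*x)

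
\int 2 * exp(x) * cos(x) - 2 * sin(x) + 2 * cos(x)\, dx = sqrt(2)*(exp(x) + 2)*sin(x + pi/4) + C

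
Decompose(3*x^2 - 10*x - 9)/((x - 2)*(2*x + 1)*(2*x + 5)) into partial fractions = 139/(72*(2*x + 5)) + 13/(40*(2*x + 1)) - 17/(45*(x - 2))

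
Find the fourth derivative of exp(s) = exp(s)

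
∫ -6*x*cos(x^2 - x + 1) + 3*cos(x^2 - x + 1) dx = -3*sin(x^2 - x + 1) + C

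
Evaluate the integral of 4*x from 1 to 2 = 6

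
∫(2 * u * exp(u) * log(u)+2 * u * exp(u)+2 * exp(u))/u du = 2*(log(u) + 1)*exp(u) + C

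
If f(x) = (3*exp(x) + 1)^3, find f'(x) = 81*exp(3*x) + 54*exp(2*x) + 9*exp(x)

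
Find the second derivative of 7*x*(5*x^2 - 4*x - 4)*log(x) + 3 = (210*x^2*log(x) + 175*x^2 - 56*x*log(x) - 84*x - 28)/x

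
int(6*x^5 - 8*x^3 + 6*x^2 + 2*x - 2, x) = x^6 - 2*x^4 + 2*x^3 + x^2 - 2*x + C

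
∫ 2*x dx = x^2 + C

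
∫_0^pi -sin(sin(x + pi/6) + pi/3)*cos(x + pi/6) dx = sqrt(3)*sin(1/2)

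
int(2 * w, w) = w^2 + C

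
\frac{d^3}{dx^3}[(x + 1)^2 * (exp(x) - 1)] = x^2*exp(x) + 8*x*exp(x) + 13*exp(x)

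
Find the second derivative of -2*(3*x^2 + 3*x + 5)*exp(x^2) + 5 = -24*x^4*exp(x^2) - 24*x^3*exp(x^2) - 100*x^2*exp(x^2) - 36*x*exp(x^2) - 32*exp(x^2)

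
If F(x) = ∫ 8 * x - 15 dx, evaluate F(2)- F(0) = -14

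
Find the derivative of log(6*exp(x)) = 1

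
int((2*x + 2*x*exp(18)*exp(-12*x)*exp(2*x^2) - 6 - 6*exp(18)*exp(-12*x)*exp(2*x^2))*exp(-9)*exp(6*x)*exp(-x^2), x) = 2*sinh((x - 3)^2) + C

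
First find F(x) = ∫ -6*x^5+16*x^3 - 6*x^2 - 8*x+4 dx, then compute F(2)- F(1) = -25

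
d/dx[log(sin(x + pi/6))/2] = 1/(2*tan(x + pi/6))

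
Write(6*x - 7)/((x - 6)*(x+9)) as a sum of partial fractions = 61/(15*(x + 9)) + 29/(15*(x - 6))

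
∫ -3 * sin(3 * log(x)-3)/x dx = cos(3*log(x) - 3) + C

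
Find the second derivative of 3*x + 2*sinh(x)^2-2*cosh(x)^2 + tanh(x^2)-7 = -2*(4*x^2*sinh(x^2)/cosh(x^2) - 1)/cosh(x^2)^2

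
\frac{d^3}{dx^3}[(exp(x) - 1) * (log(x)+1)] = (x^3*exp(x)*log(x) + x^3*exp(x) + 3*x^2*exp(x) - 3*x*exp(x) + 2*exp(x) - 2)/x^3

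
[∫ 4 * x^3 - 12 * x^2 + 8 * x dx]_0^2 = 0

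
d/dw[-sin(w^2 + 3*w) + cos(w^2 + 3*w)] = -sqrt(2)*(2*w + 3)*sin(w^2 + 3*w + pi/4)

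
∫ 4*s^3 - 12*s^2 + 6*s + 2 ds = s^4 - 4*s^3 + 3*s^2 + 2*s + C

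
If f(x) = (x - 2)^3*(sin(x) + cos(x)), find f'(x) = (x - 2)^2*(sqrt(2)*x*cos(x + pi/4) + 5*sin(x) + cos(x))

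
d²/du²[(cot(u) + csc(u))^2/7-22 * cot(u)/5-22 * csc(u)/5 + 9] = 2*(77 - 5*cos(u)/sin(u) - 20/sin(u) - 154*cos(u)/sin(u)^2 - 154/sin(u)^2 + 30*cos(u)/sin(u)^3 + 30/sin(u)^3)/(35*sin(u))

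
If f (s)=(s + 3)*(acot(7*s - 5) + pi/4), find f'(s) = (196*s^2*acot(7*s - 5) + 49*pi*s^2 - 280*s*acot(7*s - 5) - 70*pi*s - 28*s + 104*acot(7*s - 5) - 84 + 26*pi)/(196*s^2 - 280*s + 104)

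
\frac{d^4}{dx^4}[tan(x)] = 24*tan(x)^5 + 40*tan(x)^3 + 16*tan(x)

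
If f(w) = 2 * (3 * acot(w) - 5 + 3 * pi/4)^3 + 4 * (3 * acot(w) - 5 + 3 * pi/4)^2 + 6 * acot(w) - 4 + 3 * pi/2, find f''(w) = (1296*w*acot(w)^2 - 3744*w*acot(w) + 648*pi*w*acot(w) - 936*pi*w + 81*pi^2*w + 2688*w + 1296*acot(w) - 1872 + 324*pi)/(4*w^4 + 8*w^2 + 4)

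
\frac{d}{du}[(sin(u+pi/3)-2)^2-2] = -4*cos(u + pi/3) + cos(2*u + pi/6)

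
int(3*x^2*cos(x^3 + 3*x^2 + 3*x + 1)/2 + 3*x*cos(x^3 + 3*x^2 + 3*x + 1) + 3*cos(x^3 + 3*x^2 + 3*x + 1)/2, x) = sin((x + 1)^3)/2 + C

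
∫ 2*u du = u^2 + C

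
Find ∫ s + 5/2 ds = s^2/2 + 5*s/2 + C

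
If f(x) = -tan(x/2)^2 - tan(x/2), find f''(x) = -3*tan(x/2)^4/2 - tan(x/2)^3/2 - 2*tan(x/2)^2 - tan(x/2)/2 - 1/2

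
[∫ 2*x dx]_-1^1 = 0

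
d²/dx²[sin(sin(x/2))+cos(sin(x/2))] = -sqrt(2)*(sin(x/2)*cos(sin(x/2) + pi/4) + sin(sin(x/2) + pi/4)*cos(x/2)^2)/4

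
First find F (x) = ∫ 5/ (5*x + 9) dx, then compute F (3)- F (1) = -log(14) + log(24)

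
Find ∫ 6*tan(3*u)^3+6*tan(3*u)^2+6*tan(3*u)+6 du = (tan(3*u) + 1)^2 + C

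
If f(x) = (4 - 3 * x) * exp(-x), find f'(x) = (3*x - 7)*exp(-x)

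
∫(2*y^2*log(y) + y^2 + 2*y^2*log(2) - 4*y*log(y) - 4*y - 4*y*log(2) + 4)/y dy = (y - 2)^2*log(2*y) + C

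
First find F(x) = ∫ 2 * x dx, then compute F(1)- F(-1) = 0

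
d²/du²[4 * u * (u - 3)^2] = 24*u - 48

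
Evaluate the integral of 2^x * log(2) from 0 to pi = -1 + 2^pi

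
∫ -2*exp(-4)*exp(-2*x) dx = exp(-2*x - 4) + C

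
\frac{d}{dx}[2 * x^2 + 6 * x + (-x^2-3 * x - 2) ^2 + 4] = 4*x^3 + 18*x^2 + 30*x + 18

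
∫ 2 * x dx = x^2 + C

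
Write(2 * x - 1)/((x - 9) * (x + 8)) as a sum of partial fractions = 1/(x + 8) + 1/(x - 9)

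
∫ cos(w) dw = sin(w) + C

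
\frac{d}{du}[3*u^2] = 6*u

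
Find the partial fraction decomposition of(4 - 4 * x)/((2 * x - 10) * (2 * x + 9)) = -22/(19*(2*x + 9)) - 8/(19*(x - 5))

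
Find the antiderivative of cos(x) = sin(x) + C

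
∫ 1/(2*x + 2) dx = log(x + 1)/2 + C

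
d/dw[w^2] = 2*w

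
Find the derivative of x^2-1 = 2*x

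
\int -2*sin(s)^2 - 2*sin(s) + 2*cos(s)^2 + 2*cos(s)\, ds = (sqrt(2)*sin(s + pi/4) + 1)^2 + C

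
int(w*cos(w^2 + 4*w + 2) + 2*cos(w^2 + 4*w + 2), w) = sin((w + 2)^2 - 2)/2 + C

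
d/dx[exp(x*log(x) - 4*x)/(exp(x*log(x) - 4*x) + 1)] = (exp(x*log(x) - 4*x)*log(x) - 3*exp(x*log(x) - 4*x))/(1 + 2*exp(-4*x)*exp(x*log(x)) + exp(-8*x)*exp(2*x*log(x)))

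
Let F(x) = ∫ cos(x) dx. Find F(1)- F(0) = sin(1)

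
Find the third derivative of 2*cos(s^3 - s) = 54*s^6*sin(s^3 - s) - 54*s^4*sin(s^3 - s) - 108*s^3*cos(s^3 - s) + 18*s^2*sin(s^3 - s) + 36*s*cos(s^3 - s) - 14*sin(s^3 - s)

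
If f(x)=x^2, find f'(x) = 2*x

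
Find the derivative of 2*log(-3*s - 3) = 2/(s + 1)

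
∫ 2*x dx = x^2 + C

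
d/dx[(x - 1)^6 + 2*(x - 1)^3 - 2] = 6*x^5 - 30*x^4 + 60*x^3 - 54*x^2 + 18*x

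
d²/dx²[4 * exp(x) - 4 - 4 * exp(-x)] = (4*exp(2*x) - 4)*exp(-x)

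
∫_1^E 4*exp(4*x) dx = -exp(4) + exp(4*E)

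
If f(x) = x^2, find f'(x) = 2*x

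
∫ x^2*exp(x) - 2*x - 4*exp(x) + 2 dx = (1 - exp(x))*(-x^2 + 2*x + 2) + C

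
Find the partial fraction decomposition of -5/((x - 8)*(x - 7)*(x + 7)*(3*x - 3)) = 1/(1008*(x + 7)) - 5/(1008*(x - 1)) + 5/(252*(x - 7)) - 1/(63*(x - 8))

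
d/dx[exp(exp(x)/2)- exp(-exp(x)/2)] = (exp(x) + exp(x + exp(x)))*exp(-exp(x)/2)/2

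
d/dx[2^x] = 2^x*log(2)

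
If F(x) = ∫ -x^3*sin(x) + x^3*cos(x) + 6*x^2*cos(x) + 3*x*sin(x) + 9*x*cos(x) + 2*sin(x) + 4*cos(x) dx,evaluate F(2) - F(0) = 27*cos(2) - 1 + 27*sin(2)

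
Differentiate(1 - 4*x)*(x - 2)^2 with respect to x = -12*x^2 + 34*x - 20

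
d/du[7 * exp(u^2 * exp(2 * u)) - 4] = 14*u^2*exp(u^2*exp(2*u) + 2*u) + 14*u*exp(u^2*exp(2*u) + 2*u)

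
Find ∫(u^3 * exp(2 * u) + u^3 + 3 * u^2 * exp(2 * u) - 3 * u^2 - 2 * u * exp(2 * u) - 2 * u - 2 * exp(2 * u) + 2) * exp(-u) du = 2*u*(u^2 - 2)*sinh(u) + C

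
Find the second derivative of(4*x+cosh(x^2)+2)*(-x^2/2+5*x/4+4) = -2*x^4*cosh(x^2) + 5*x^3*cosh(x^2) - 5*x^2*sinh(x^2) + 16*x^2*cosh(x^2) + 15*x*sinh(x^2)/2 - 12*x + 8*sinh(x^2) - cosh(x^2) + 8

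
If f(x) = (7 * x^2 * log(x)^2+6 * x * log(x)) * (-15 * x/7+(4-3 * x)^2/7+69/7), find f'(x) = 36*x^3*log(x)^2 + 18*x^3*log(x) - 117*x^2*log(x)^2 - 384*x^2*log(x)/7 + 54*x^2/7 + 170*x*log(x)^2 + 722*x*log(x)/7 - 234*x/7 + 510*log(x)/7 + 510/7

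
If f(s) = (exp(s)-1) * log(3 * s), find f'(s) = (s*exp(s)*log(s) + s*exp(s)*log(3) + exp(s) - 1)/s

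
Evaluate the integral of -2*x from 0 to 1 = -1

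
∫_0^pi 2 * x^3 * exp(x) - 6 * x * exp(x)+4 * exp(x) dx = 2 + 2*(-1 + pi)^3*exp(pi)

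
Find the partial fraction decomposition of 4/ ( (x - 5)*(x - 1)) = -1/(x - 1) + 1/(x - 5)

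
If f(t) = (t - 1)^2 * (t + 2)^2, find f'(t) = 4*t^3 + 6*t^2 - 6*t - 4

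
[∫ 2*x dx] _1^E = -1 + exp(2)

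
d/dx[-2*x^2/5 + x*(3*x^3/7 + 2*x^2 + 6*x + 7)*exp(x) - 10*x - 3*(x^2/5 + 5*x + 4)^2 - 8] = 3*x^4*exp(x)/7 + 26*x^3*exp(x)/7 - 12*x^3/25 + 12*x^2*exp(x) - 18*x^2 + 19*x*exp(x) - 802*x/5 + 7*exp(x) - 130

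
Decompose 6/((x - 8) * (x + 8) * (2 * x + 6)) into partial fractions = 3/(80*(x + 8)) - 3/(55*(x + 3)) + 3/(176*(x - 8))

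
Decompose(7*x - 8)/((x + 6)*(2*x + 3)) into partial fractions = -37/(9*(2*x + 3)) + 50/(9*(x + 6))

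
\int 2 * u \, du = u^2 + C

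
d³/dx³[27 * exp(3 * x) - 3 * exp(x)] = 729*exp(3*x) - 3*exp(x)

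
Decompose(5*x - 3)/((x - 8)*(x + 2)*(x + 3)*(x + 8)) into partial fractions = 43/(480*(x + 8)) - 18/(55*(x + 3)) + 13/(60*(x + 2)) + 37/(1760*(x - 8))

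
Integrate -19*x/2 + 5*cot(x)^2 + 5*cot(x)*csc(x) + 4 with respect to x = -19*x^2/4 - x - 5/tan(x) - 5/sin(x) + C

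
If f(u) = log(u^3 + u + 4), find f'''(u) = (6*u^6 - 6*u^4 - 168*u^3 + 6*u^2 - 24*u + 98)/(u^9 + 3*u^7 + 12*u^6 + 3*u^5 + 24*u^4 + 49*u^3 + 12*u^2 + 48*u + 64)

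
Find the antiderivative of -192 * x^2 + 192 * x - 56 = -64*x^3 + 96*x^2 - 56*x + C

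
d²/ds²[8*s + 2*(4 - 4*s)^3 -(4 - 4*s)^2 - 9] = 736 - 768*s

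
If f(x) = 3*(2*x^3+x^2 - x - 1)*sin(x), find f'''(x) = -6*x^3*cos(x) - 54*x^2*sin(x) - 3*x^2*cos(x) - 18*x*sin(x) + 111*x*cos(x) + 45*sin(x) + 21*cos(x)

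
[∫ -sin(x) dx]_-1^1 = 0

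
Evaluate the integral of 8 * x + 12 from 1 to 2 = 24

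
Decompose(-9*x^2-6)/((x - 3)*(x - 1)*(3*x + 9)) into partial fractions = -29/(24*(x + 3)) + 5/(8*(x - 1)) - 29/(12*(x - 3))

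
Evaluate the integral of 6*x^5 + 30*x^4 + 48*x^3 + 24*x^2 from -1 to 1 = 28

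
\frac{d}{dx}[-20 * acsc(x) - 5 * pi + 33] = 20/(x^2*sqrt(1 - 1/x^2))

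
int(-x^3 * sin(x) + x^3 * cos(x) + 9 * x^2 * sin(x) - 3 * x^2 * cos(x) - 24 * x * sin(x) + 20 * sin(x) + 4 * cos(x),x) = sqrt(2)*(x - 2)^3*sin(x + pi/4) + C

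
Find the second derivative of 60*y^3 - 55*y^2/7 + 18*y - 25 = 360*y - 110/7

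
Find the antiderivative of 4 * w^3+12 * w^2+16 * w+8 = w^4 + 4*w^3 + 8*w^2 + 8*w + C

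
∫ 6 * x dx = 3*x^2 + C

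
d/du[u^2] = 2*u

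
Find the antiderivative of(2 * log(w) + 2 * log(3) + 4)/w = (log(3*w) + 2)^2 + C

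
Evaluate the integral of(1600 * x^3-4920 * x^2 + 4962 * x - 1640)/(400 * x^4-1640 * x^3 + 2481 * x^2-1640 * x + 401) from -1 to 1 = -log(6562) + log(2)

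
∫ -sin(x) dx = cos(x) + C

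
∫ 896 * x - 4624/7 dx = 448*x^2 - 4624*x/7 + C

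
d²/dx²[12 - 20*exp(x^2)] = -80*x^2*exp(x^2) - 40*exp(x^2)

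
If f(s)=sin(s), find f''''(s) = sin(s)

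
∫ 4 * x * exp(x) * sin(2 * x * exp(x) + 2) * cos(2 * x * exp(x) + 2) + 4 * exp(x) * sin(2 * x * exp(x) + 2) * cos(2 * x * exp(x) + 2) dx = sin(2*x*exp(x) + 2)^2 + C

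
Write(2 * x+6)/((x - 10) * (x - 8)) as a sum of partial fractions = -11/(x - 8) + 13/(x - 10)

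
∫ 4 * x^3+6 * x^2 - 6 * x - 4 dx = x^4 + 2*x^3 - 3*x^2 - 4*x + C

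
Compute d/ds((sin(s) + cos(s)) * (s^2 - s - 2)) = sqrt(2)*s^2*cos(s + pi/4) + 3*s*sin(s) + s*cos(s) + sin(s) - 3*cos(s)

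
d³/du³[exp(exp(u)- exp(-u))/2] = (exp(exp(u) - exp(-u)) - 3*exp(u + exp(u) - exp(-u)) + 4*exp(2*u + exp(u) - exp(-u)) + 4*exp(4*u + exp(u) - exp(-u)) + 3*exp(5*u + exp(u) - exp(-u)) + exp(6*u + exp(u) - exp(-u)))*exp(-3*u)/2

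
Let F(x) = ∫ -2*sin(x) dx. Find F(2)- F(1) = -2*cos(1) + 2*cos(2)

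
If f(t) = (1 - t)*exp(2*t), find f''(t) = -4*t*exp(2*t)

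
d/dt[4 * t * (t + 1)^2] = 12*t^2 + 16*t + 4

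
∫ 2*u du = u^2 + C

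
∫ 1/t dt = log(3*t/2) + C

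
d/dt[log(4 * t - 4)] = 1/(t - 1)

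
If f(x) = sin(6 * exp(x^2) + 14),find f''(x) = 12*(-12*x^2*exp(x^2)*sin(2*(3*exp(x^2) + 7)) + 2*x^2*cos(2*(3*exp(x^2) + 7)) + cos(2*(3*exp(x^2) + 7)))*exp(x^2)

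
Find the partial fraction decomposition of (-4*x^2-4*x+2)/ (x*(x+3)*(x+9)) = -143/(27*(x + 9)) + 11/(9*(x + 3)) + 2/(27*x)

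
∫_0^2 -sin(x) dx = -1 + cos(2)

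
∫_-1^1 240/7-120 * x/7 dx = 480/7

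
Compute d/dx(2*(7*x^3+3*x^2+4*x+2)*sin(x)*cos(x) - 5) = 14*x^3*cos(2*x) + 21*x^2*sin(2*x) + 6*x^2*cos(2*x) + 6*x*sin(2*x) + 8*x*cos(2*x) + 4*sqrt(2)*sin(2*x + pi/4)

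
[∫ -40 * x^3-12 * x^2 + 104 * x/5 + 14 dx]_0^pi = -2*pi*(-2*pi^2 - 5*pi - 2 + 5*pi^3) - 8*pi^3 + 2*pi^2/5 + 10*pi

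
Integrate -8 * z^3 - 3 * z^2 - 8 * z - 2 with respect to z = -2*z^4 - z^3 - 4*z^2 - 2*z + C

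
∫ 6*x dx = 3*x^2 + C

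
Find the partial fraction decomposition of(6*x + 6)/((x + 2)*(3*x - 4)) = 21/(5*(3*x - 4)) + 3/(5*(x + 2))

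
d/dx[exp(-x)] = -exp(-x)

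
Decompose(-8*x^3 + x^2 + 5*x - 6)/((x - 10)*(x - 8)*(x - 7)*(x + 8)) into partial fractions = -2057/(2160*(x + 8)) - 2666/(45*(x - 7)) + 1999/(16*(x - 8)) - 1964/(27*(x - 10))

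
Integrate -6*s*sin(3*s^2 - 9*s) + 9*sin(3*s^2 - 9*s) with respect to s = cos(3*s*(s - 3)) + C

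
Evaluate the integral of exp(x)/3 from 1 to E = -E/3 + exp(E)/3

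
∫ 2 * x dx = x^2 + C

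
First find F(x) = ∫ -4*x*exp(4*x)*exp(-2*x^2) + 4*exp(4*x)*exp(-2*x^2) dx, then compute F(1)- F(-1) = -exp(-6) + exp(2)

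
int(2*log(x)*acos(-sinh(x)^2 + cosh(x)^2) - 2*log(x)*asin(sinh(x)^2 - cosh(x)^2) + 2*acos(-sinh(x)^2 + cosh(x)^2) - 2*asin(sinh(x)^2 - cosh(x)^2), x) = pi*(x*log(x) + 1) + C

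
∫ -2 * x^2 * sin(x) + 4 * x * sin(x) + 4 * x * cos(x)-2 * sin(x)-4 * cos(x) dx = 2*(x - 1)^2*cos(x) + C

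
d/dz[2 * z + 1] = 2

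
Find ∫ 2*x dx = x^2 + C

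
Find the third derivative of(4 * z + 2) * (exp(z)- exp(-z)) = (4*z*exp(2*z) + 4*z + 14*exp(2*z) - 10)*exp(-z)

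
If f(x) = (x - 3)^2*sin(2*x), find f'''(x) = -8*x^2*cos(2*x) - 24*x*sin(2*x) + 48*x*cos(2*x) + 72*sin(2*x) - 60*cos(2*x)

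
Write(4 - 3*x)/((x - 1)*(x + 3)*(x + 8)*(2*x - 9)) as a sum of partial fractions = -76/(2625*(2*x - 9)) - 28/(1125*(x + 8)) + 13/(300*(x + 3)) - 1/(252*(x - 1))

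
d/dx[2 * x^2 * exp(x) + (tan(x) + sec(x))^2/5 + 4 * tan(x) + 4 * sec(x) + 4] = 2*x^2*exp(x) + 4*x*exp(x) + 2*tan(x)^3/5 + 4*tan(x)^2*sec(x)/5 + 4*tan(x)^2 + 2*tan(x)*sec(x)^2/5 + 4*tan(x)*sec(x) + 2*tan(x)/5 + 2*sec(x)/5 + 4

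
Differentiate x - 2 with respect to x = 1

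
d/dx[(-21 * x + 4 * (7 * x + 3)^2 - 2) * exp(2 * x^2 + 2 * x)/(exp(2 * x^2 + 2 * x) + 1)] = (784*x^3*exp(2*x^2 + 2*x) + 980*x^2*exp(2*x^2 + 2*x) + 822*x*exp(2*x^2 + 2*x) + 392*x*exp(4*x^2 + 4*x) + 215*exp(2*x^2 + 2*x) + 147*exp(4*x^2 + 4*x))/(exp(4*x)*exp(4*x^2) + 2*exp(2*x)*exp(2*x^2) + 1)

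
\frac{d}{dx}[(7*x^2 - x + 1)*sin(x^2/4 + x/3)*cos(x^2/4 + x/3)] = 7*x^3*cos(x*(3*x + 4)/6)/2 + 11*x^2*cos(x*(3*x + 4)/6)/6 + 7*x*sin(x*(3*x + 4)/6) + x*cos(x*(3*x + 4)/6)/6 - sin(x*(3*x + 4)/6)/2 + cos(x*(3*x + 4)/6)/3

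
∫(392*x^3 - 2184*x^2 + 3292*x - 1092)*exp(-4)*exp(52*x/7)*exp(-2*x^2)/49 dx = (-2*x^2 + 52*x/7 - 4)*exp(-2*x^2 + 52*x/7 - 4) + C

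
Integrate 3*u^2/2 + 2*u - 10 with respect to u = u^3/2 + u^2 - 10*u + C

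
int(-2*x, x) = -x^2 + C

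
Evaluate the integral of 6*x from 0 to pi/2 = 3*pi^2/4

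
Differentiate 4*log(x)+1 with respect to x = 4/x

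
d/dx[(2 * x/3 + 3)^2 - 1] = 8*x/9 + 4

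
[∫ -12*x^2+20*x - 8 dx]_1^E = (-1 + E)^2*(2 - 4*E)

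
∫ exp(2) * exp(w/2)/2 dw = exp(w/2 + 2) + C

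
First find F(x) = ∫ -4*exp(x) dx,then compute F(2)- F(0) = 4 - 4*exp(2)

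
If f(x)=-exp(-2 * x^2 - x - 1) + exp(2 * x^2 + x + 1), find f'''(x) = (64*x^3*exp(4*x^2 + 2*x + 2) + 64*x^3 + 48*x^2*exp(4*x^2 + 2*x + 2) + 48*x^2 + 60*x*exp(4*x^2 + 2*x + 2) - 36*x + 13*exp(4*x^2 + 2*x + 2) - 11)*exp(-2*x^2 - x - 1)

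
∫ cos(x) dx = sin(x) + C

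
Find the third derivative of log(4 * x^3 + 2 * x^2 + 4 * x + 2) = (48*x^6 + 48*x^5 - 24*x^4 - 140*x^3 - 24*x^2 - 12*x + 16)/(8*x^9 + 12*x^8 + 30*x^7 + 37*x^6 + 42*x^5 + 39*x^4 + 26*x^3 + 15*x^2 + 6*x + 1)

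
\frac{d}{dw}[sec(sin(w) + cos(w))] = sqrt(2)*sin(sqrt(2)*sin(w + pi/4))*cos(w + pi/4)/cos(sqrt(2)*sin(w + pi/4))^2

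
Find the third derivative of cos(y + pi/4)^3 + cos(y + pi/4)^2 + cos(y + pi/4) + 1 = 7*sin(y + pi/4)/4 + 4*cos(2*y) + 27*cos(3*y + pi/4)/4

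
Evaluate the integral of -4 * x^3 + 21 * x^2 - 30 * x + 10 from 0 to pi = (-2 + (-2 + pi)^2)*(-pi^2 - 1 + 3*pi) + 2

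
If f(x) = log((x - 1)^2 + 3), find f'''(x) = (4*x^3 - 12*x^2 - 24*x + 32)/(x^6 - 6*x^5 + 24*x^4 - 56*x^3 + 96*x^2 - 96*x + 64)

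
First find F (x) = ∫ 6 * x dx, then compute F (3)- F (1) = 24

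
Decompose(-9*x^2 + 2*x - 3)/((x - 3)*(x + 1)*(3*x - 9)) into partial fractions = -7/(24*(x + 1)) - 65/(24*(x - 3)) - 13/(2*(x - 3)^2)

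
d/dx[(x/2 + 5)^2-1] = x/2 + 5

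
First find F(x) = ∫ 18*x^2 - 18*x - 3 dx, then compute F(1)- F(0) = -6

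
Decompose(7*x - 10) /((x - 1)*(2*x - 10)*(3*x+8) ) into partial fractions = -129/(253*(3*x + 8)) + 3/(88*(x - 1)) + 25/(184*(x - 5))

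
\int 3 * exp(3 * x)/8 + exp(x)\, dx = exp(3*x)/8 + exp(x) + C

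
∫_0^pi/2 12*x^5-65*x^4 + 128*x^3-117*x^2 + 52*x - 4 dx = (-2 + pi/2)^3*(-pi^2/4 + 1 + pi + pi^3/4) + 8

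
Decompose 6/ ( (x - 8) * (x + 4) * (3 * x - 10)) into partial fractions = -27/(154*(3*x - 10)) + 1/(44*(x + 4)) + 1/(28*(x - 8))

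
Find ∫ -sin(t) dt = cos(t) + C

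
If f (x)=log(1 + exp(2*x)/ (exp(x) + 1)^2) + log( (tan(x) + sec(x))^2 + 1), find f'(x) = (2*exp(3*x)*tan(x) + 2*exp(3*x)/cos(x) + 4*exp(2*x)*tan(x) + 2*exp(2*x) + 4*exp(2*x)/cos(x) + 3*exp(x)*tan(x) + 3*exp(x)/cos(x) + tan(x) + 1/cos(x))/(2*exp(3*x) + 4*exp(2*x) + 3*exp(x) + 1)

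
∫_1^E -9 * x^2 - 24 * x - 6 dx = -3*E*(-2 + (2 + E)^2) + 21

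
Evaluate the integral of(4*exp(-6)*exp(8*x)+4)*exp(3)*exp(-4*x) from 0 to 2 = -exp(-3) - exp(-5) + exp(3) + exp(5)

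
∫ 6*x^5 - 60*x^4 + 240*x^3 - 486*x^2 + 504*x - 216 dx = x^6 - 12*x^5 + 60*x^4 - 162*x^3 + 252*x^2 - 216*x + C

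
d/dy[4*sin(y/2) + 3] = 2*cos(y/2)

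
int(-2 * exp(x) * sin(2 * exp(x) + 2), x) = cos(2*exp(x) + 2) + C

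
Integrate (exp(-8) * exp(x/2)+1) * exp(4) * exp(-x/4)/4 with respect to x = 2*sinh(x/4 - 4) + C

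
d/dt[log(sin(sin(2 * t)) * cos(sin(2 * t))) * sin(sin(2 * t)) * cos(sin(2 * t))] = -2*log(sin(2*sin(2*t))/2)*sin(sin(2*t))^2*cos(2*t) + 2*log(sin(2*sin(2*t))/2)*cos(2*t)*cos(sin(2*t))^2 - 2*sin(sin(2*t))^2*cos(2*t) + 2*cos(2*t)*cos(sin(2*t))^2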